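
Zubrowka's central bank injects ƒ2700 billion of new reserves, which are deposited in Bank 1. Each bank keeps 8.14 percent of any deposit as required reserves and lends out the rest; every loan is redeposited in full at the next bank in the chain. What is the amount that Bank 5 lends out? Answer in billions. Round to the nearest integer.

Each bank lends a fraction (1 − rr) = 0.9186 of the deposit it receives, so Bank 5 receives 2700·0.9186^4 and lends 2700·0.9186^5 ≈ 1766.0214 billion.

ƒ1766 billion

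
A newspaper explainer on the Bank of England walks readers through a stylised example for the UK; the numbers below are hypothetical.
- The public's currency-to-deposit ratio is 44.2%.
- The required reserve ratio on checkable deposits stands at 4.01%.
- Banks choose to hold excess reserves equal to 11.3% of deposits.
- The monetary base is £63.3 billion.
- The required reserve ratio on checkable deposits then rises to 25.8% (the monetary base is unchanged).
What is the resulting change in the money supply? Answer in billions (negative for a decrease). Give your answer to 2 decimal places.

Initially m₁ = (1 + 0.442) / (0.0401 + 0.113 + 0.442) ≈ 2.42312, so M₁ = 2.42312 × 63.3 ≈ 153.3835 billion.
After the change m₂ = (1 + 0.442) / (0.258 + 0.113 + 0.442) ≈ 1.77368, so M₂ = 1.77368 × 63.3 ≈ 112.2739 billion.
ΔM = M₂ − M₁ = 112.2739 − 153.3835 = -41.1096 billion.

-41.11 billion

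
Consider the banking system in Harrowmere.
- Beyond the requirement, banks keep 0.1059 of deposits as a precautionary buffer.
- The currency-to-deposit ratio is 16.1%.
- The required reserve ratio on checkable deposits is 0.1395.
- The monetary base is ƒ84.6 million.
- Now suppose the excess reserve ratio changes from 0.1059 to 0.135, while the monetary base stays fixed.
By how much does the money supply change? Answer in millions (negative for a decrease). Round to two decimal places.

Initially m₁ = (1 + 0.161) / (0.1395 + 0.1059 + 0.161) ≈ 2.85679, so M₁ = 2.85679 × 84.6 ≈ 241.6844 million.
After the change m₂ = (1 + 0.161) / (0.1395 + 0.135 + 0.161) ≈ 2.66590, so M₂ = 2.66590 × 84.6 ≈ 225.5351 million.
ΔM = M₂ − M₁ = 225.5351 − 241.6844 = -16.1493 million.

-16.15 million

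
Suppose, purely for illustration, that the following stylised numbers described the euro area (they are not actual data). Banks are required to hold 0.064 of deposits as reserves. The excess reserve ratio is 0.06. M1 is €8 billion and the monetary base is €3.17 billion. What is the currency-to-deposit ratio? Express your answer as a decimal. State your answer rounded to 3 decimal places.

Using m = M/MB = 8/3.17 ≈ 2.523659. From m = (1 + c)/(c + rr + e), rearranging gives 1 + c = m·(c + rr + e), so c·(1 − m) = m·(rr + e) − 1.
Hence c = [m·(rr + e) − 1]/(1 − m) = [2.523659 × (0.064 + 0.06) − 1] / (1 − 2.523659) ≈ 0.450932.

0.451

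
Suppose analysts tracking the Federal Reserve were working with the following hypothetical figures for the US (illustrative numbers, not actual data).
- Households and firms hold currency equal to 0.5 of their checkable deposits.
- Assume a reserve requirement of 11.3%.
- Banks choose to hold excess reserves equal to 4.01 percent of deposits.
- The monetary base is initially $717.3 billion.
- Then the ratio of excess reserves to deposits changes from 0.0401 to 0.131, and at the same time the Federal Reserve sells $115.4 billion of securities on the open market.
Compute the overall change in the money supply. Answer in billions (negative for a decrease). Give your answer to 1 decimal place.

Before: m₁ = (1 + 0.5) / (0.113 + 0.0401 + 0.5) ≈ 2.29674, MB₁ = 717.3, so M₁ = 2.29674 × 717.3 ≈ 1647.4516 billion.
After: m₂ = (1 + 0.5) / (0.113 + 0.131 + 0.5) ≈ 2.01613, MB₂ = 717.3 − 115.4 = 601.9, so M₂ = 2.01613 × 601.9 ≈ 1213.5086 billion.
ΔM = M₂ − M₁ = 1213.5086 − 1647.4516 = -433.943 billion.

-433.9 billion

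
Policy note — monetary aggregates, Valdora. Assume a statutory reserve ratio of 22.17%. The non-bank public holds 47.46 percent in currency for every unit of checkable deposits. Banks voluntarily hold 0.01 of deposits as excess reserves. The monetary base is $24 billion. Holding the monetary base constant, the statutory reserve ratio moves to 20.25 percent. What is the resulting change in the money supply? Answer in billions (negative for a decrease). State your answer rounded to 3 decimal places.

$1.400 billion

Initially m₁ = (1 + 0.4746) / (0.2217 + 0.01 + 0.4746) ≈ 2.087781, so M₁ = 2.087781 × 24 ≈ 50.1067 billion.
After the change m₂ = (1 + 0.4746) / (0.2025 + 0.01 + 0.4746) ≈ 2.146121, so M₂ = 2.146121 × 24 ≈ 51.5069 billion.
ΔM = M₂ − M₁ = 51.5069 − 50.1067 = 1.4002 billion.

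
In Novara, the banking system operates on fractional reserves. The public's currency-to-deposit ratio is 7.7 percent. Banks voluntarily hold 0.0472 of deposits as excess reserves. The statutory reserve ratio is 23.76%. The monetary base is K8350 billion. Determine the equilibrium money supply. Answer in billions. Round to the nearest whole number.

K24856 billion

The money multiplier is m = (1 + c) / (rr + e + c) = (1 + 0.077) / (0.2376 + 0.0472 + 0.077) ≈ 2.97678.
So M = m × MB = 2.97678 × 8350 = 24856.113 billion.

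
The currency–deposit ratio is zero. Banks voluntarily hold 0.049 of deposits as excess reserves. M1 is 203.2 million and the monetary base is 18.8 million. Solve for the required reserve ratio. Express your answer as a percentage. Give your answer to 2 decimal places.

Using m = M/MB = 203.2/18.8 ≈ 10.808511. Since m = (1 + c)/(c + rr + e), the denominator satisfies c + rr + e = (1 + c)/m = (1 + 0) / 10.808511 ≈ 0.092520.
With c = 0 and e = 0.049, the required reserve ratio is 0.092520 − 0 − 0.049 = 0.04352.

4.35%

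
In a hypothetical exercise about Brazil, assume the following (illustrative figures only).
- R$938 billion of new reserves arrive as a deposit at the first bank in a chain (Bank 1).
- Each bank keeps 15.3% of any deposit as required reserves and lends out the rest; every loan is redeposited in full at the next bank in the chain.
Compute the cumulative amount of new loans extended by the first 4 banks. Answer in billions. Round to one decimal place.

R$2520.2 billion

Bank i lends (1 − rr)^i of the original deposit: Bank 1 lends 938·0.8470 = 794.4860, Bank 2 lends 938·0.8470² ≈ 672.9296, and so on.
Summing a geometric series: total = 938·[0.8470·(1 − 0.8470^4) / (1 − 0.8470)] ≈ 2520.1528 billion.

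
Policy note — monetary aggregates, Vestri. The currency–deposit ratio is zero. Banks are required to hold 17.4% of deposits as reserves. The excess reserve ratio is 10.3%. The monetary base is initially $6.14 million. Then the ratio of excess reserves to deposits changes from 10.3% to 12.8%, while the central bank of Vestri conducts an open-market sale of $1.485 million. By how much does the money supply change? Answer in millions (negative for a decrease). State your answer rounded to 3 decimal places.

Before: m₁ = 1 / (0.174 + 0.103) ≈ 3.61011, MB₁ = 6.14, so M₁ = 3.61011 × 6.14 ≈ 22.1661 million.
After: m₂ = 1 / (0.174 + 0.128) ≈ 3.31126, MB₂ = 6.14 − 1.485 = 4.655, so M₂ = 3.31126 × 4.655 ≈ 15.4139 million.
ΔM = M₂ − M₁ = 15.4139 − 22.1661 = -6.7522 million.

-6.752 million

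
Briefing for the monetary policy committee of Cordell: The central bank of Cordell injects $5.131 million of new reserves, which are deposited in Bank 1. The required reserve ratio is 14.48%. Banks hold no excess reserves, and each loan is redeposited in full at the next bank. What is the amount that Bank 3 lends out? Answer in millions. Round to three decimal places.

Each bank lends a fraction (1 − rr) = 0.8552 of the deposit it receives, so Bank 3 receives 5.131·0.8552^2 and lends 5.131·0.8552^3 ≈ 3.2093 million.

$3.209 million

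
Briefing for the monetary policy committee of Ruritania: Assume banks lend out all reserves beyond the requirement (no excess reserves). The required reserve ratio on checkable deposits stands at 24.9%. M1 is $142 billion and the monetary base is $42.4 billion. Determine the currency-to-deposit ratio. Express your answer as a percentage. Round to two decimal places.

7.07%

Using m = M/MB = 142/42.4 ≈ 3.349057. From m = (1 + c)/(c + rr + e), rearranging gives 1 + c = m·(c + rr + e), so c·(1 − m) = m·(rr + e) − 1.
Hence c = [m·(rr + e) − 1]/(1 − m) = [3.349057 × (0.249 + 0) − 1] / (1 − 3.349057) ≈ 0.070703.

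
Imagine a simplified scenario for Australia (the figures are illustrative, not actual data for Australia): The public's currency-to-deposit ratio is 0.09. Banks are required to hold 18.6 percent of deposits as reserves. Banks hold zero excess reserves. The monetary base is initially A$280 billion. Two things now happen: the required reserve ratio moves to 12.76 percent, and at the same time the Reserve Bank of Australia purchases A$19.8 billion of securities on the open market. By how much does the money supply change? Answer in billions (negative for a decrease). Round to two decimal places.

Before: m₁ = (1 + 0.09) / (0.186 + 0.09) ≈ 3.949275, MB₁ = 280, so M₁ = 3.949275 × 280 = 1105.797 billion.
After: m₂ = (1 + 0.09) / (0.1276 + 0.09) ≈ 5.009191, MB₂ = 280 + 19.8 = 299.8, so M₂ = 5.009191 × 299.8 ≈ 1501.7555 billion.
ΔM = M₂ − M₁ = 1501.7555 − 1105.797 = 395.9585 billion.

A$395.96 billion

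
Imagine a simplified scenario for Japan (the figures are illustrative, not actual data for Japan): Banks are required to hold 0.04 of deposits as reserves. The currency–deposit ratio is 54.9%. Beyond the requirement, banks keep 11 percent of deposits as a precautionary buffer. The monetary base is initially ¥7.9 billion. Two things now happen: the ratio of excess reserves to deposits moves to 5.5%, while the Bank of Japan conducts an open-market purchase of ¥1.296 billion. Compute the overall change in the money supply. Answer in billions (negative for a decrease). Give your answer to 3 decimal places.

¥4.612 billion

Before: m₁ = (1 + 0.549) / (0.04 + 0.11 + 0.549) ≈ 2.21602, MB₁ = 7.9, so M₁ = 2.21602 × 7.9 ≈ 17.5066 billion.
After: m₂ = (1 + 0.549) / (0.04 + 0.055 + 0.549) ≈ 2.40528, MB₂ = 7.9 + 1.296 = 9.196, so M₂ = 2.40528 × 9.196 ≈ 22.119 billion.
ΔM = M₂ − M₁ = 22.119 − 17.5066 = 4.6124 billion.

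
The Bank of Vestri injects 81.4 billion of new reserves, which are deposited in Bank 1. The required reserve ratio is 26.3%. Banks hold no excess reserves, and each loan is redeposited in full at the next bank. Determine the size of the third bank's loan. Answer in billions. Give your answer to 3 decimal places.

32.586 billion

Each bank lends a fraction (1 − rr) = 0.7370 of the deposit it receives, so Bank 3 receives 81.4·0.7370^2 and lends 81.4·0.7370^3 ≈ 32.5857 billion.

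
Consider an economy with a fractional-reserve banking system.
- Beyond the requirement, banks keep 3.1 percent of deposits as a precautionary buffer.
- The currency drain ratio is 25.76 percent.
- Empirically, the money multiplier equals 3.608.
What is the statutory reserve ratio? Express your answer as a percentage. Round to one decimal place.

Using m = 3.608. Since m = (1 + c)/(c + rr + e), the denominator satisfies c + rr + e = (1 + c)/m = (1 + 0.2576) / 3.608 ≈ 0.348559.
With c = 0.2576 and e = 0.031, the statutory reserve ratio is 0.348559 − 0.2576 − 0.031 = 0.059959.

6.0%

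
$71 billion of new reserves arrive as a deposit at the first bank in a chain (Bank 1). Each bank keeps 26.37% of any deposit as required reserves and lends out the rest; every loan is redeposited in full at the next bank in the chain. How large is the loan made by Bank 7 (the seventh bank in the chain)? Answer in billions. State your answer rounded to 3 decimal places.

$8.330 billion

Each bank lends a fraction (1 − rr) = 0.7363 of the deposit it receives, so Bank 7 receives 71·0.7363^6 and lends 71·0.7363^7 ≈ 8.3299 billion.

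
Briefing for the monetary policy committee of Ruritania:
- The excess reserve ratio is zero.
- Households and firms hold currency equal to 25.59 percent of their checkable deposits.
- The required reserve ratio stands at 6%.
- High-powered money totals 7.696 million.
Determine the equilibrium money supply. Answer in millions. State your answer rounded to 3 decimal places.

30.596 million

The money multiplier is m = (1 + c) / (rr + c) = (1 + 0.2559) / (0.06 + 0.2559) ≈ 3.97563.
So M = m × MB = 3.97563 × 7.696 ≈ 30.5964 million.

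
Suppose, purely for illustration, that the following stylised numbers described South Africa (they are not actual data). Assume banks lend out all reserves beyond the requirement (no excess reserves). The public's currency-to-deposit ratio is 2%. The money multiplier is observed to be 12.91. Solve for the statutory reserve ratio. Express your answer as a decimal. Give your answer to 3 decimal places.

Using m = 12.91. Since m = (1 + c)/(c + rr + e), the denominator satisfies c + rr + e = (1 + c)/m = (1 + 0.02) / 12.91 ≈ 0.079009.
With c = 0.02 and e = 0, the statutory reserve ratio is 0.079009 − 0.02 − 0 = 0.059009.

0.059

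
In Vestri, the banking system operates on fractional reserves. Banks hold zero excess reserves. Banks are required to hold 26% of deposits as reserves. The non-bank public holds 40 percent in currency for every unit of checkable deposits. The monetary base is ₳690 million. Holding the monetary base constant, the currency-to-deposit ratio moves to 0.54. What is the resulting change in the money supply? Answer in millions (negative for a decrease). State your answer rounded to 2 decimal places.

Initially m₁ = (1 + 0.4) / (0.26 + 0.4) ≈ 2.121212, so M₁ = 2.121212 × 690 ≈ 1463.6363 million.
After the change m₂ = (1 + 0.54) / (0.26 + 0.54) = 1.925000, so M₂ = 1.925000 × 690 = 1328.25 million.
ΔM = M₂ − M₁ = 1328.25 − 1463.6363 = -135.3863 million.

-135.39 million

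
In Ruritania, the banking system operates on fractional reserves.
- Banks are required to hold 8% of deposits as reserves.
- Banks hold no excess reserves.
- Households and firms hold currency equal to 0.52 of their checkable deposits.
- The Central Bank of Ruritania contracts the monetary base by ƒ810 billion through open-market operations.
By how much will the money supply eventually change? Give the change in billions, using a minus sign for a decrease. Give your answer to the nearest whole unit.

The money multiplier is m = (1 + c) / (rr + c) = (1 + 0.52) / (0.08 + 0.52) ≈ 2.5333.
The sale removes 810 billion of base, so ΔM = m × ΔMB = 2.5333 × (−810) = -2051.973 billion.

-2052 billion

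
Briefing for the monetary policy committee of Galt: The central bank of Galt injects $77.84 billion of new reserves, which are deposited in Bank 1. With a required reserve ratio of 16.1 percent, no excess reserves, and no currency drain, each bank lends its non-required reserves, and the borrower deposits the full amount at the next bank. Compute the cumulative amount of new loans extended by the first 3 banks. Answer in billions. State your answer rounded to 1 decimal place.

$166.1 billion

Bank i lends (1 − rr)^i of the original deposit: Bank 1 lends 77.84·0.8390 ≈ 65.3078, Bank 2 lends 77.84·0.8390² ≈ 54.7932, and so on.
Summing a geometric series: total = 77.84·[0.8390·(1 − 0.8390^3) / (1 − 0.8390)] ≈ 166.0725 billion.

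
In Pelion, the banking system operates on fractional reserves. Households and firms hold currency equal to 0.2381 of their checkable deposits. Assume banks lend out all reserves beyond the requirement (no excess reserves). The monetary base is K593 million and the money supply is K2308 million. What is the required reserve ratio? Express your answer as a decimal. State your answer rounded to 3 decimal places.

0.080

Using m = M/MB = 2308/593 ≈ 3.892074. Since m = (1 + c)/(c + rr + e), the denominator satisfies c + rr + e = (1 + c)/m = (1 + 0.2381) / 3.892074 ≈ 0.318108.
With c = 0.2381 and e = 0, the required reserve ratio is 0.318108 − 0.2381 − 0 = 0.080008.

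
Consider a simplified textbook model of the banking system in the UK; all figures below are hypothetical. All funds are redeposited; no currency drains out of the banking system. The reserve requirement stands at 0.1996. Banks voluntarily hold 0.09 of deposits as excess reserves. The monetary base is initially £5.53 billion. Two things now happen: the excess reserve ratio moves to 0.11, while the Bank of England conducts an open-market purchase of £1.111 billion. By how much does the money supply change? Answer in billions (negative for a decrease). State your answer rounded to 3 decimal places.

Before: m₁ = 1 / (0.1996 + 0.09) ≈ 3.45304, MB₁ = 5.53, so M₁ = 3.45304 × 5.53 ≈ 19.0953 billion.
After: m₂ = 1 / (0.1996 + 0.11) ≈ 3.22997, MB₂ = 5.53 + 1.111 = 6.641, so M₂ = 3.22997 × 6.641 ≈ 21.4502 billion.
ΔM = M₂ − M₁ = 21.4502 − 19.0953 = 2.3549 billion.

£2.355 billion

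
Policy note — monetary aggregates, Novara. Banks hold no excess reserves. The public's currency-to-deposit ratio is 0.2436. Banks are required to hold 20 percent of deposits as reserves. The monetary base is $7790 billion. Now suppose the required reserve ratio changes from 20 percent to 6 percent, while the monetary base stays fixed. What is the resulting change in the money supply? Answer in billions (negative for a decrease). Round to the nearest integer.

Initially m₁ = (1 + 0.2436) / (0.2 + 0.2436) ≈ 2.80343, so M₁ = 2.80343 × 7790 = 21838.7197 billion.
After the change m₂ = (1 + 0.2436) / (0.06 + 0.2436) ≈ 4.09618, so M₂ = 4.09618 × 7790 = 31909.2422 billion.
ΔM = M₂ − M₁ = 31909.2422 − 21838.7197 = 10070.5225 billion.

$10071 billion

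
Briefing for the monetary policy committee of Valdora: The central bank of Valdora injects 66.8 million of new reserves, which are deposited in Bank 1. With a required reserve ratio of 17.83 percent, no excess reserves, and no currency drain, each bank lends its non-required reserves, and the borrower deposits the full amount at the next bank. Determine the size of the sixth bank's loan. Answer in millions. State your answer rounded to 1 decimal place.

Each bank lends a fraction (1 − rr) = 0.8217 of the deposit it receives, so Bank 6 receives 66.8·0.8217^5 and lends 66.8·0.8217^6 ≈ 20.5616 million.

20.6 million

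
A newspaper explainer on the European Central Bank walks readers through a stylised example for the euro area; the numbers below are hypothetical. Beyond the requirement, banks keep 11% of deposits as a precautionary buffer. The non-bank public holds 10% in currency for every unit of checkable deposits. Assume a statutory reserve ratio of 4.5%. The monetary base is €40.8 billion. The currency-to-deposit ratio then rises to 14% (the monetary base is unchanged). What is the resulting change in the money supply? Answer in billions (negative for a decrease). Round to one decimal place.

-18.3 billion

Initially m₁ = (1 + 0.1) / (0.045 + 0.11 + 0.1) ≈ 4.3137, so M₁ = 4.3137 × 40.8 ≈ 175.999 billion.
After the change m₂ = (1 + 0.14) / (0.045 + 0.11 + 0.14) ≈ 3.8644, so M₂ = 3.8644 × 40.8 ≈ 157.6675 billion.
ΔM = M₂ − M₁ = 157.6675 − 175.999 = -18.3315 billion.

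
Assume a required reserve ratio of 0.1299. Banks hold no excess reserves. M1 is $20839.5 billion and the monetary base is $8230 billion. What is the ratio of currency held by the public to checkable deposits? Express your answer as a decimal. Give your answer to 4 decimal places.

0.4380

Using m = M/MB = 20839.5/8230 ≈ 2.532139. From m = (1 + c)/(c + rr + e), rearranging gives 1 + c = m·(c + rr + e), so c·(1 − m) = m·(rr + e) − 1.
Hence c = [m·(rr + e) − 1]/(1 − m) = [2.532139 × (0.1299 + 0) − 1] / (1 − 2.532139) ≈ 0.437999.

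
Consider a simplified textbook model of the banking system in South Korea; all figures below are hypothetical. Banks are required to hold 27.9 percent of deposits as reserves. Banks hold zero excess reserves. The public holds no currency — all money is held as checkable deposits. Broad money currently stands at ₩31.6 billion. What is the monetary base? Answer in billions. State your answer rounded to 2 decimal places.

₩8.82 billion

With no currency drain and no excess reserves, the money multiplier is m = 1/rr = 1/0.279 ≈ 3.58423.
The monetary base is MB = M / m = 31.6 / 3.58423 ≈ 8.8164 billion.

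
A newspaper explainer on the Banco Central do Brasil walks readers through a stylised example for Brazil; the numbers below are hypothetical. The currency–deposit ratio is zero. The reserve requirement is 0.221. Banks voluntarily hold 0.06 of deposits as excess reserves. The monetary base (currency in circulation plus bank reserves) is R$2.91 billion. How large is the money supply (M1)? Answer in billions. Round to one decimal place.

R$10.4 billion

The money multiplier is m = 1 / (rr + e) = 1 / (0.221 + 0.06) ≈ 3.5587.
So M = m × MB = 3.5587 × 2.91 ≈ 10.3558 billion.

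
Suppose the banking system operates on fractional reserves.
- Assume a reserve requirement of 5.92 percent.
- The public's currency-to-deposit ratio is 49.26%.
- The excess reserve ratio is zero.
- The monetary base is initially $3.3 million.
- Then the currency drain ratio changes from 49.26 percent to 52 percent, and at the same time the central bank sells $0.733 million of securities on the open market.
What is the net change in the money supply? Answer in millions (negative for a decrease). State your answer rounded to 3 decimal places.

-2.190 million

Before: m₁ = (1 + 0.4926) / (0.0592 + 0.4926) ≈ 2.70497, MB₁ = 3.3, so M₁ = 2.70497 × 3.3 ≈ 8.9264 million.
After: m₂ = (1 + 0.52) / (0.0592 + 0.52) ≈ 2.62431, MB₂ = 3.3 − 0.733 = 2.567, so M₂ = 2.62431 × 2.567 ≈ 6.7366 million.
ΔM = M₂ − M₁ = 6.7366 − 8.9264 = -2.1898 million.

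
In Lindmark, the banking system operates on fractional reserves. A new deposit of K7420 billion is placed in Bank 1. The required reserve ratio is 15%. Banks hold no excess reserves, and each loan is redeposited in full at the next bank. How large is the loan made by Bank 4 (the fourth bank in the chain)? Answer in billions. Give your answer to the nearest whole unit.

Each bank lends a fraction (1 − rr) = 0.8500 of the deposit it receives, so Bank 4 receives 7420·0.8500^3 and lends 7420·0.8500^4 ≈ 3873.2864 billion.

K3873 billion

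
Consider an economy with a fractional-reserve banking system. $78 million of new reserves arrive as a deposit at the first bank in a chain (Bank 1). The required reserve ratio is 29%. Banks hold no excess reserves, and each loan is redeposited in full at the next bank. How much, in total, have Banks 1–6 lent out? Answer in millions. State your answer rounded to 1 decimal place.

$166.5 million

Bank i lends (1 − rr)^i of the original deposit: Bank 1 lends 78·0.7100 = 55.3800, Bank 2 lends 78·0.7100² = 39.3198, and so on.
Summing a geometric series: total = 78·[0.7100·(1 − 0.7100^6) / (1 − 0.7100)] ≈ 166.5028 million.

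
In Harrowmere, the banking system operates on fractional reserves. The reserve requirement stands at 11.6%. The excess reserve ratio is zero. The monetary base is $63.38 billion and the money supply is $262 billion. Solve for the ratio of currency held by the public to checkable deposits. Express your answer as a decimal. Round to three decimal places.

Using m = M/MB = 262/63.38 ≈ 4.133796. From m = (1 + c)/(c + rr + e), rearranging gives 1 + c = m·(c + rr + e), so c·(1 − m) = m·(rr + e) − 1.
Hence c = [m·(rr + e) − 1]/(1 − m) = [4.133796 × (0.116 + 0) − 1] / (1 − 4.133796) ≈ 0.166086.

0.166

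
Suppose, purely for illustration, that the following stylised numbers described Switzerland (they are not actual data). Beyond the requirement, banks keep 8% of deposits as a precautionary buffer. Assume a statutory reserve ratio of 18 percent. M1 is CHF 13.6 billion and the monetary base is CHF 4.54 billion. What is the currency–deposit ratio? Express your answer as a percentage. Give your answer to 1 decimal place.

Using m = M/MB = 13.6/4.54 ≈ 2.995595. From m = (1 + c)/(c + rr + e), rearranging gives 1 + c = m·(c + rr + e), so c·(1 − m) = m·(rr + e) − 1.
Hence c = [m·(rr + e) − 1]/(1 − m) = [2.995595 × (0.18 + 0.08) − 1] / (1 − 2.995595) ≈ 0.110817.

11.1%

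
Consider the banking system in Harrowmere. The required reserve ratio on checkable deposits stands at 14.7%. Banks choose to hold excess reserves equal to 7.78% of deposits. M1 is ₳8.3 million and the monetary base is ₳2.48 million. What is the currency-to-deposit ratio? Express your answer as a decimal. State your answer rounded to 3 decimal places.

Using m = M/MB = 8.3/2.48 ≈ 3.346774. From m = (1 + c)/(c + rr + e), rearranging gives 1 + c = m·(c + rr + e), so c·(1 − m) = m·(rr + e) − 1.
Hence c = [m·(rr + e) − 1]/(1 − m) = [3.346774 × (0.147 + 0.0778) − 1] / (1 − 3.346774) ≈ 0.105526.

0.106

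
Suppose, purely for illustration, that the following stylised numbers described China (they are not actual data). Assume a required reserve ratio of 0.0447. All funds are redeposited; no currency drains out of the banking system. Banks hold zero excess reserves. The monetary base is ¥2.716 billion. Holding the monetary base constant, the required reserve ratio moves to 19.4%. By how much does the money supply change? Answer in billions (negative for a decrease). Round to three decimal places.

Initially m₁ = 1 / (0.0447) ≈ 22.37136, so M₁ = 22.37136 × 2.716 ≈ 60.7606 billion.
After the change m₂ = 1 / (0.194) ≈ 5.15464, so M₂ = 5.15464 × 2.716 ≈ 14 billion.
ΔM = M₂ − M₁ = 14 − 60.7606 = -46.7606 billion.

-46.761 billion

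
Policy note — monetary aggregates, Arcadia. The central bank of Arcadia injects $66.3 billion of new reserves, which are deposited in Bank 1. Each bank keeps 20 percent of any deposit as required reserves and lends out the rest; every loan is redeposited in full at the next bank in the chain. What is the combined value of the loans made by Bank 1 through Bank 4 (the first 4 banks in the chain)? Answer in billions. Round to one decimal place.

Bank i lends (1 − rr)^i of the original deposit: Bank 1 lends 66.3·0.8000 = 53.0400, Bank 2 lends 66.3·0.8000² = 42.4320, and so on.
Summing a geometric series: total = 66.3·[0.8000·(1 − 0.8000^4) / (1 − 0.8000)] ≈ 156.5741 billion.

$156.6 billion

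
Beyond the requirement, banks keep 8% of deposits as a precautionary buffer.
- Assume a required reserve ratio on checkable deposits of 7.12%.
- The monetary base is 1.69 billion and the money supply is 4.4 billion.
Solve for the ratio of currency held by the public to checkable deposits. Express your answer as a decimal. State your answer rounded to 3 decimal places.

Using m = M/MB = 4.4/1.69 ≈ 2.603550. From m = (1 + c)/(c + rr + e), rearranging gives 1 + c = m·(c + rr + e), so c·(1 − m) = m·(rr + e) − 1.
Hence c = [m·(rr + e) − 1]/(1 − m) = [2.603550 × (0.0712 + 0.08) − 1] / (1 − 2.603550) ≈ 0.378126.

0.378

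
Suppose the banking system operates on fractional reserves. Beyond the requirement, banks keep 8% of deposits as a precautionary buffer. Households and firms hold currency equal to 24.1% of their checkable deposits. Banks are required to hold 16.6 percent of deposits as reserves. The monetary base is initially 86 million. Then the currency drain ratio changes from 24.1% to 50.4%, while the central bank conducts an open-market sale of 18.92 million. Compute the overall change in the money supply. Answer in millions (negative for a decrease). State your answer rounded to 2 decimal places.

-84.63 million

Before: m₁ = (1 + 0.241) / (0.166 + 0.08 + 0.241) ≈ 2.54825, MB₁ = 86, so M₁ = 2.54825 × 86 = 219.1495 million.
After: m₂ = (1 + 0.504) / (0.166 + 0.08 + 0.504) ≈ 2.00533, MB₂ = 86 − 18.92 = 67.08, so M₂ = 2.00533 × 67.08 ≈ 134.5175 million.
ΔM = M₂ − M₁ = 134.5175 − 219.1495 = -84.632 million.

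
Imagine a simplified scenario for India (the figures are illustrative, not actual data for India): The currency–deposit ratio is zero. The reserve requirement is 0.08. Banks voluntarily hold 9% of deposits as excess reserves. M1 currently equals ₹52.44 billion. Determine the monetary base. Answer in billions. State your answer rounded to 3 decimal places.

The money multiplier is m = 1 / (rr + e) = 1 / (0.08 + 0.09) ≈ 5.882353.
MB = M / m = 52.44 / 5.882353 ≈ 8.9148 billion.

₹8.915 billion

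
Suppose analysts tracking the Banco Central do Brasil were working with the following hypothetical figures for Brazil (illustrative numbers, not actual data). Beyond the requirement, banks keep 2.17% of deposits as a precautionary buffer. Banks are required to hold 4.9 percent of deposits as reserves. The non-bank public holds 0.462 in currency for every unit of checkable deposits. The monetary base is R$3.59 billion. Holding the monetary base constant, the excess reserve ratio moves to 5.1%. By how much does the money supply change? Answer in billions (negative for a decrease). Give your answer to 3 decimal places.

Initially m₁ = (1 + 0.462) / (0.049 + 0.0217 + 0.462) ≈ 2.74451, so M₁ = 2.74451 × 3.59 ≈ 9.8528 billion.
After the change m₂ = (1 + 0.462) / (0.049 + 0.051 + 0.462) ≈ 2.60142, so M₂ = 2.60142 × 3.59 ≈ 9.3391 billion.
ΔM = M₂ − M₁ = 9.3391 − 9.8528 = -0.5137 billion.

-0.514 billion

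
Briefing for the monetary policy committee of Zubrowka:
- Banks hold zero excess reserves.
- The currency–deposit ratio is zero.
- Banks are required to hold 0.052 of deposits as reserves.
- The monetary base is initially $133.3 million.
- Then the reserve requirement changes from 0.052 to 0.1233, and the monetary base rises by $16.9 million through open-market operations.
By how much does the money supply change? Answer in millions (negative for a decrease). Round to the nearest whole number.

-1345 million

Before: m₁ = 1 / (0.052) ≈ 19.2308, MB₁ = 133.3, so M₁ = 19.2308 × 133.3 ≈ 2563.4656 million.
After: m₂ = 1 / (0.1233) ≈ 8.1103, MB₂ = 133.3 + 16.9 = 150.2, so M₂ = 8.1103 × 150.2 ≈ 1218.1671 million.
ΔM = M₂ − M₁ = 1218.1671 − 2563.4656 = -1345.2985 million.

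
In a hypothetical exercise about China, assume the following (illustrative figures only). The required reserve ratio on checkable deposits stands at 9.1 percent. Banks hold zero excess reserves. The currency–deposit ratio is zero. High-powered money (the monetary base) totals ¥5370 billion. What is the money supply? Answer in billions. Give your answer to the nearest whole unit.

With no currency drain or excess reserves, the money multiplier is m = 1/rr = 1/0.091 ≈ 10.98901.
Money supply M = m × MB = 10.98901 × 5370 = 59010.9837 billion.

¥59011 billion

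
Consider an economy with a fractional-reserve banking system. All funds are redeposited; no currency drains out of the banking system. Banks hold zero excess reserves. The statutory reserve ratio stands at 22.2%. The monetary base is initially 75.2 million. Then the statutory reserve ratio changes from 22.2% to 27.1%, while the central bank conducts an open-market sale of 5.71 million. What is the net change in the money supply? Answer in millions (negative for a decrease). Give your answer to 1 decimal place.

-82.3 million

Before: m₁ = 1 / (0.222) ≈ 4.5045, MB₁ = 75.2, so M₁ = 4.5045 × 75.2 = 338.7384 million.
After: m₂ = 1 / (0.271) ≈ 3.69, MB₂ = 75.2 − 5.71 = 69.49, so M₂ = 3.69 × 69.49 = 256.4181 million.
ΔM = M₂ − M₁ = 256.4181 − 338.7384 = -82.3203 million.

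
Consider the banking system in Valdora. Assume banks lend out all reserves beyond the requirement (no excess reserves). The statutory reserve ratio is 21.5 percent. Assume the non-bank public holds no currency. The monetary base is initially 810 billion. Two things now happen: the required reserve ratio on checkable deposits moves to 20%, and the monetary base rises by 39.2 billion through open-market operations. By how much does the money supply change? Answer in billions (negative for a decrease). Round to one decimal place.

478.6 billion

Before: m₁ = 1 / (0.215) ≈ 4.65116, MB₁ = 810, so M₁ = 4.65116 × 810 = 3767.4396 billion.
After: m₂ = 1 / (0.2) = 5, MB₂ = 810 + 39.2 = 849.2, so M₂ = 5 × 849.2 = 4246 billion.
ΔM = M₂ − M₁ = 4246 − 3767.4396 = 478.5604 billion.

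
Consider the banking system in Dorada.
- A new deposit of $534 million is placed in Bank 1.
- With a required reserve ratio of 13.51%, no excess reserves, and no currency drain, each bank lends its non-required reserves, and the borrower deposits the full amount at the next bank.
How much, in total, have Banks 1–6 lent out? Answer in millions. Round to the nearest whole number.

Bank i lends (1 − rr)^i of the original deposit: Bank 1 lends 534·0.8649 = 461.8566, Bank 2 lends 534·0.8649² ≈ 399.4598, and so on.
Summing a geometric series: total = 534·[0.8649·(1 − 0.8649^6) / (1 − 0.8649)] ≈ 1987.6028 million.

$1988 million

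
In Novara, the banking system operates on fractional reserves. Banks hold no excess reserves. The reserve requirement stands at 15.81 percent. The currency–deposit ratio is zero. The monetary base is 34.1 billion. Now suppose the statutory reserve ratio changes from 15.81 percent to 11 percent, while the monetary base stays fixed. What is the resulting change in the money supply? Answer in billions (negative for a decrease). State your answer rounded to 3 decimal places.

94.314 billion

Initially m₁ = 1 / (0.1581) ≈ 6.325111, so M₁ = 6.325111 × 34.1 ≈ 215.6863 billion.
After the change m₂ = 1 / (0.11) ≈ 9.090909, so M₂ = 9.090909 × 34.1 ≈ 310 billion.
ΔM = M₂ − M₁ = 310 − 215.6863 = 94.3137 billion.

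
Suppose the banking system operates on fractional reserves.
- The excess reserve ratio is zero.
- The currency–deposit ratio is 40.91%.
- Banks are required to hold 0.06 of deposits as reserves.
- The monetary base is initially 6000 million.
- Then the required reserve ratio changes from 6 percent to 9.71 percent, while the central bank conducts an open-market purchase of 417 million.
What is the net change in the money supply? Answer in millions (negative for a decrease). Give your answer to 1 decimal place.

-160.1 million

Before: m₁ = (1 + 0.4091) / (0.06 + 0.4091) ≈ 3.003837, MB₁ = 6000, so M₁ = 3.003837 × 6000 = 18023.022 million.
After: m₂ = (1 + 0.4091) / (0.0971 + 0.4091) ≈ 2.783682, MB₂ = 6000 + 417 = 6417, so M₂ = 2.783682 × 6417 ≈ 17862.8874 million.
ΔM = M₂ − M₁ = 17862.8874 − 18023.022 = -160.1346 million.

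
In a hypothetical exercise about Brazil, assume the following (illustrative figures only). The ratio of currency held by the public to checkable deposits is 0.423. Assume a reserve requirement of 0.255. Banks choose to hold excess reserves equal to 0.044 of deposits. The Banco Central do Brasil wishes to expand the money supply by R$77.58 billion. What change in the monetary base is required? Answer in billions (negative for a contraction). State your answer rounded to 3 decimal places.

The money multiplier is m = (1 + c) / (rr + e + c) = (1 + 0.423) / (0.255 + 0.044 + 0.423) ≈ 1.970914.
ΔMB = ΔM / m = (+77.58) / 1.970914 ≈ 39.3624 billion.

R$39.362 billion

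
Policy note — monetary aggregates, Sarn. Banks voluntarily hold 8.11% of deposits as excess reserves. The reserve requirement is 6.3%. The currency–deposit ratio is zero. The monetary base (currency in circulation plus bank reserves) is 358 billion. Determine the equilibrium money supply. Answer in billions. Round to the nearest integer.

2484 billion

The money multiplier is m = 1 / (rr + e) = 1 / (0.063 + 0.0811) ≈ 6.9396.
So M = m × MB = 6.9396 × 358 = 2484.3768 billion.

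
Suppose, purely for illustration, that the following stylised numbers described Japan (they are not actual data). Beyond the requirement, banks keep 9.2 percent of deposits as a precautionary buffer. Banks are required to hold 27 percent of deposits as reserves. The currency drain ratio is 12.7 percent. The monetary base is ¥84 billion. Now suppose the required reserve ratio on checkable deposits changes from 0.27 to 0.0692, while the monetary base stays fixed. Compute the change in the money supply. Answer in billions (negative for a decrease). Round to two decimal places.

¥134.89 billion

Initially m₁ = (1 + 0.127) / (0.27 + 0.092 + 0.127) ≈ 2.30470, so M₁ = 2.30470 × 84 = 193.5948 billion.
After the change m₂ = (1 + 0.127) / (0.0692 + 0.092 + 0.127) ≈ 3.91048, so M₂ = 3.91048 × 84 ≈ 328.4803 billion.
ΔM = M₂ − M₁ = 328.4803 − 193.5948 = 134.8855 billion.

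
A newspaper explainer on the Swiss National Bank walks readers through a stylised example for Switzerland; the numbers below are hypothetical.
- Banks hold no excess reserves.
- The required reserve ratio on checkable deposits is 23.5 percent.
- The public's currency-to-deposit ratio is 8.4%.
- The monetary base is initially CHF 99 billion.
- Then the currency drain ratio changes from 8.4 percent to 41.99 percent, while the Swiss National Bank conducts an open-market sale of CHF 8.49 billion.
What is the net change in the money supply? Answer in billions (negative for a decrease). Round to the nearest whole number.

Before: m₁ = (1 + 0.084) / (0.235 + 0.084) ≈ 3.3981, MB₁ = 99, so M₁ = 3.3981 × 99 = 336.4119 billion.
After: m₂ = (1 + 0.4199) / (0.235 + 0.4199) ≈ 2.1681, MB₂ = 99 − 8.49 = 90.51, so M₂ = 2.1681 × 90.51 ≈ 196.2347 billion.
ΔM = M₂ − M₁ = 196.2347 − 336.4119 = -140.1772 billion.

-140 billion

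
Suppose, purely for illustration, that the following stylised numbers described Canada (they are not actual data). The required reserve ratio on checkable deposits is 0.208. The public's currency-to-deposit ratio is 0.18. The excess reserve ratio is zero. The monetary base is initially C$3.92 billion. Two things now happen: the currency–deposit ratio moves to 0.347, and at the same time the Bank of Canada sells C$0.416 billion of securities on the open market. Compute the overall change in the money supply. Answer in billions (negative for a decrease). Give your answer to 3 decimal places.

Before: m₁ = (1 + 0.18) / (0.208 + 0.18) ≈ 3.04124, MB₁ = 3.92, so M₁ = 3.04124 × 3.92 ≈ 11.9217 billion.
After: m₂ = (1 + 0.347) / (0.208 + 0.347) ≈ 2.42703, MB₂ = 3.92 − 0.416 = 3.504, so M₂ = 2.42703 × 3.504 ≈ 8.5043 billion.
ΔM = M₂ − M₁ = 8.5043 − 11.9217 = -3.4174 billion.

-3.417 billion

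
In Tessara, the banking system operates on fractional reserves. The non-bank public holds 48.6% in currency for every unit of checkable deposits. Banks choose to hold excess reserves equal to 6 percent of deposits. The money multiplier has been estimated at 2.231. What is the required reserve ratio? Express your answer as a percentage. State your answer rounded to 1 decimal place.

Using m = 2.231. Since m = (1 + c)/(c + rr + e), the denominator satisfies c + rr + e = (1 + c)/m = (1 + 0.486) / 2.231 ≈ 0.666069.
With c = 0.486 and e = 0.06, the required reserve ratio is 0.666069 − 0.486 − 0.06 = 0.120069.

12.0%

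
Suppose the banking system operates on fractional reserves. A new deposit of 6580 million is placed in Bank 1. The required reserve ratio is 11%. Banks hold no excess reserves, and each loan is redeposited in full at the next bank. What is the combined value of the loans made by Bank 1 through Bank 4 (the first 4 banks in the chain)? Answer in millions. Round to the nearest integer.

19835 million

Bank i lends (1 − rr)^i of the original deposit: Bank 1 lends 6580·0.8900 = 5856.2000, Bank 2 lends 6580·0.8900² = 5212.0180, and so on.
Summing a geometric series: total = 6580·[0.8900·(1 − 0.8900^4) / (1 − 0.8900)] ≈ 19835.3535 million.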